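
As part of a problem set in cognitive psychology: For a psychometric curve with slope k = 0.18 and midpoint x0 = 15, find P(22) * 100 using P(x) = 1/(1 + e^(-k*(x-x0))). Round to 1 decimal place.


P(x) = 1/(1 + e^(-0.18*(22 - 15)))
Exponent = -0.18 * 7 = -1.26
e^(-1.26) = 0.283654
P = 1/(1 + 0.283654) = 0.779026
Percentage = 77.9


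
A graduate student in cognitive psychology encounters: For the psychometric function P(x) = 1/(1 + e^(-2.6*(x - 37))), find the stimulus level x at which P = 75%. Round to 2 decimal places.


At P = 0.75: 0.75 = 1/(1 + e^(-k*(x-x0)))
Solving: e^(-k*(x-x0)) = 1/3
x = x0 + ln(3)/k
ln(3) = 1.0986
x = 37 + 1.0986/2.6
= 37 + 0.4225
= 37.42


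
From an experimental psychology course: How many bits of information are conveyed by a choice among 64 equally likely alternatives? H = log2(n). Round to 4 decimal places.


H = log2(n)
H = log2(64)
= 6.0000


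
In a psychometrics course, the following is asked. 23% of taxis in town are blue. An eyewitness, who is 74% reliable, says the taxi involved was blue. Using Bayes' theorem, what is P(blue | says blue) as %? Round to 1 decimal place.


P(blue | says blue) = P(says blue | blue)*P(blue) / [P(says blue | blue)*P(blue) + P(says blue | not blue)*P(not blue)]
Numerator = 0.74 * 0.23 = 0.1702
False identification = 0.26 * 0.77 = 0.2002
P = 0.1702 / (0.1702 + 0.2002)
= 0.1702 / 0.3704
As percentage = 46.0


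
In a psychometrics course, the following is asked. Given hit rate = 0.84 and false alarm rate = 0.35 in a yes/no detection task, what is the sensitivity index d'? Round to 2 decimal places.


d' = z(HR) - z(FAR)
z(0.84) = 0.9945
z(0.35) = -0.3853
d' = 0.9945 - -0.3853
= 1.38


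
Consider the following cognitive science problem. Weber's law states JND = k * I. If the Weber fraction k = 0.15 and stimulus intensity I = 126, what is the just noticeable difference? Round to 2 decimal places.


JND = k * I
JND = 0.15 * 126
= 18.90


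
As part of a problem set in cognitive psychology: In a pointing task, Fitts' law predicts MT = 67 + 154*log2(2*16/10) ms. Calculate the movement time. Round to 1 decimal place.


MT = 67 + 154 * log2(2*16/10)
2D/W = 3.2
log2(3.2) = 1.6781
MT = 67 + 154 * 1.6781
= 325.4 ms


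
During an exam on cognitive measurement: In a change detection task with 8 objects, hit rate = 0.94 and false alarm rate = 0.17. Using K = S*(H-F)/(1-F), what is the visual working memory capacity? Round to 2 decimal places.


K = S * (H - F) / (1 - F)
H - F = 0.77
1 - F = 0.83
K = 8 * 0.77 / 0.83
= 7.42


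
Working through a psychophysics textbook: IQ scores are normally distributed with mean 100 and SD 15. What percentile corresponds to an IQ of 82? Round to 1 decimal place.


z = (IQ - mean) / SD
z = (82 - 100) / 15 = -1.2
Percentile = Phi(-1.2) * 100
Phi(-1.2) = 0.11507
= 11.5


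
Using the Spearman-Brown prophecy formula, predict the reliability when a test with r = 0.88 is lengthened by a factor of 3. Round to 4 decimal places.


r_new = n*r / (1 + (n-1)*r)
Numerator = 3 * 0.88 = 2.64
Denominator = 1 + 2 * 0.88 = 2.76
r_new = 2.64 / 2.76
= 0.9565


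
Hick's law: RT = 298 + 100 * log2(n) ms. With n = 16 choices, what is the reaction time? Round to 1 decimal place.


RT = 298 + 100 * log2(16)
log2(16) = 4.0
RT = 298 + 100 * 4.0
= 298 + 400.0
= 698.0 ms


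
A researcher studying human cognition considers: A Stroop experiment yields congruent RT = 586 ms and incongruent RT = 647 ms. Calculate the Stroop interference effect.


Stroop effect = RT(incongruent) - RT(congruent)
= 647 - 586
= 61 ms


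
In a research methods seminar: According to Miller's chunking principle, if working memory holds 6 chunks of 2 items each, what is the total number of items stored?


Total items = chunks * items_per_chunk
= 6 * 2
= 12


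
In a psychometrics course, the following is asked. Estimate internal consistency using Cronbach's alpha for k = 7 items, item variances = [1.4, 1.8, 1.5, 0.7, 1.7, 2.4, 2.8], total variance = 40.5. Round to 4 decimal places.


alpha = (k/(k-1)) * (1 - sum(s_i^2)/s_total^2)
sum(item variances) = 12.3
k/(k-1) = 7/6 = 1.166667
1 - 12.3/40.5 = 1 - 0.303704 = 0.696296
alpha = 1.166667 * 0.696296
= 0.8123


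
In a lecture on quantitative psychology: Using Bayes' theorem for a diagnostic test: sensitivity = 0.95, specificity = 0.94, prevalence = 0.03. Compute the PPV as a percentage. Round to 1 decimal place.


PPV = (sens * prev) / (sens * prev + (1-spec) * (1-prev))
Numerator = 0.95 * 0.03 = 0.0285
P(positive and no disease) = (1 - spec) * (1 - prev) = (1 - 0.94) * (1 - 0.03) = 0.0582
Denominator = 0.0285 + 0.0582 = 0.0867
PPV = 0.0285 / 0.0867 = 0.32872
As percentage = 32.9


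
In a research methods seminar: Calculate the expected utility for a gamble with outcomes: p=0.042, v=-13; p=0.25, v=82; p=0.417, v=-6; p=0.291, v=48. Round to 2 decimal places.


EU = sum(p_i * v_i)
0.042 * -13 = -0.546
0.25 * 82 = 20.5
0.417 * -6 = -2.502
0.291 * 48 = 13.968
EU = -0.546 + 20.5 + -2.502 + 13.968
= 31.42


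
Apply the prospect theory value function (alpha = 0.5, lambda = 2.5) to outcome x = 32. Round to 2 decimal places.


Since x = 32 >= 0, use v(x) = x^0.5
32^0.5 = 5.6569
v(32) = 5.66


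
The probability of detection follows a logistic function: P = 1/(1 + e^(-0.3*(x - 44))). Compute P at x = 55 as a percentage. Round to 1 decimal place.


P(x) = 1/(1 + e^(-0.3*(55 - 44)))
Exponent = -0.3 * 11 = -3.3
e^(-3.3) = 0.036883
P = 1/(1 + 0.036883) = 0.964429
Percentage = 96.4


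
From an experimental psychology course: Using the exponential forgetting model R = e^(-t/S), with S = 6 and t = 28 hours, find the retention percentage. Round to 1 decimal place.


R = e^(-t/S)
-t/S = -28/6 = -4.666667
R = e^(-4.666667) = 0.009404
Percentage = 0.009404 * 100
= 0.9


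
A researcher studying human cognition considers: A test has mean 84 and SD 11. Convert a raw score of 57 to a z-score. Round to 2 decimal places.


z = (X - mu) / sigma
= (57 - 84) / 11
= -27 / 11
= -2.45


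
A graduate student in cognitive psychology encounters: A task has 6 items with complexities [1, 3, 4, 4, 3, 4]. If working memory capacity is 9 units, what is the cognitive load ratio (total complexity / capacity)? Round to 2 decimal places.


Total complexity = 1 + 3 + 4 + 4 + 3 + 4 = 19
Load = total / capacity = 19 / 9
= 2.11


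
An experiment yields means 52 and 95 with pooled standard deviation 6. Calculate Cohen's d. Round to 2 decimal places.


Cohen's d = (M1 - M2) / S_pooled
= (52 - 95) / 6
= -43 / 6
= -7.17


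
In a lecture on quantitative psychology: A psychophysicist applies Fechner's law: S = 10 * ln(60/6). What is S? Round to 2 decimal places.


S = 10 * ln(60/6)
I/I0 = 10.0
ln(10.0) = 2.3026
S = 10 * 2.3026
= 23.03


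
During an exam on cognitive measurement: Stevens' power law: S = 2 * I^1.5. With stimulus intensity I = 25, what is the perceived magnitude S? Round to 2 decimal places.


S = 2 * 25^1.5
25^1.5 = 125.0
S = 2 * 125.0
= 250.00


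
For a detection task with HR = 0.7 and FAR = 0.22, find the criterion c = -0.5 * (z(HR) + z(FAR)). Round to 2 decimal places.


c = -0.5 * (z(HR) + z(FAR))
z(0.7) = 0.5244
z(0.22) = -0.7722
c = -0.5 * (0.5244 + -0.7722)
= -0.5 * -0.2478
= 0.12


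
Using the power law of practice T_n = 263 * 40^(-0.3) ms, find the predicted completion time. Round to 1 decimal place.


T_n = 263 * 40^(-0.3)
40^(-0.3) = 0.33066
T_n = 263 * 0.33066
= 87.0 ms


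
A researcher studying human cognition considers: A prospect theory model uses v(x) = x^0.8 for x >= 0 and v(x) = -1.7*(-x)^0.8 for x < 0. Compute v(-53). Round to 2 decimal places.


Since x = -53 < 0, use v(x) = -lambda*(-x)^alpha
(-x) = 53
53^0.8 = 23.9564
v(-53) = -1.7 * 23.9564
= -40.73


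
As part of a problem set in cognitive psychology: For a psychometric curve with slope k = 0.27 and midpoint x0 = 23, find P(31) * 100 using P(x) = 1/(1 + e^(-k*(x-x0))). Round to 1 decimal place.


P(x) = 1/(1 + e^(-0.27*(31 - 23)))
Exponent = -0.27 * 8 = -2.16
e^(-2.16) = 0.115325
P = 1/(1 + 0.115325) = 0.8966
Percentage = 89.7


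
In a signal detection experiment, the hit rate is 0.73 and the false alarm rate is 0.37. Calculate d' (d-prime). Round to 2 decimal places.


d' = z(HR) - z(FAR)
z(0.73) = 0.6128
z(0.37) = -0.3319
d' = 0.6128 - -0.3319
= 0.94


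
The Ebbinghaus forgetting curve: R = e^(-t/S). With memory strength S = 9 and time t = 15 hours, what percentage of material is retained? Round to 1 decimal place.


R = e^(-t/S)
-t/S = -15/9 = -1.666667
R = e^(-1.666667) = 0.188876
Percentage = 0.188876 * 100
= 18.9


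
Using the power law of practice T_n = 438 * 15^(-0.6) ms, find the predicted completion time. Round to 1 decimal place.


T_n = 438 * 15^(-0.6)
15^(-0.6) = 0.196945
T_n = 438 * 0.196945
= 86.3 ms


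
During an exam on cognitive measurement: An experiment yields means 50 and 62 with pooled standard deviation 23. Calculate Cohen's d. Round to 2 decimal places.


Cohen's d = (M1 - M2) / S_pooled
= (50 - 62) / 23
= -12 / 23
= -0.52


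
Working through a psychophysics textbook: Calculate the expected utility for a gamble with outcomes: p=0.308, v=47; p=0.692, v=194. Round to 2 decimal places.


EU = sum(p_i * v_i)
0.308 * 47 = 14.476
0.692 * 194 = 134.248
EU = 14.476 + 134.248
= 148.72


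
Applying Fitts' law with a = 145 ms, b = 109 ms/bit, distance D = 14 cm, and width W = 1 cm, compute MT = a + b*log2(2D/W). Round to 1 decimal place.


MT = 145 + 109 * log2(2*14/1)
2D/W = 28.0
log2(28.0) = 4.8074
MT = 145 + 109 * 4.8074
= 669.0 ms


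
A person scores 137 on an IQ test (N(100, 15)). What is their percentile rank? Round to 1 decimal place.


z = (IQ - mean) / SD
z = (137 - 100) / 15 = 2.4667
Percentile = Phi(2.4667) * 100
Phi(2.4667) = 0.993182
= 99.3


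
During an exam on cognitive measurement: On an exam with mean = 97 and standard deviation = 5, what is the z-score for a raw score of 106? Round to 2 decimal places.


z = (X - mu) / sigma
= (106 - 97) / 5
= 9 / 5
= 1.80


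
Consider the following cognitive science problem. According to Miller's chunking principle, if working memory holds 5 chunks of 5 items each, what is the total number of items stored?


Total items = chunks * items_per_chunk
= 5 * 5
= 25


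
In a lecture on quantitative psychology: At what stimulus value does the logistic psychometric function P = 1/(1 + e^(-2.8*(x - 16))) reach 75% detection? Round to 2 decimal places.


At P = 0.75: 0.75 = 1/(1 + e^(-k*(x-x0)))
Solving: e^(-k*(x-x0)) = 1/3
x = x0 + ln(3)/k
ln(3) = 1.0986
x = 16 + 1.0986/2.8
= 16 + 0.3924
= 16.39


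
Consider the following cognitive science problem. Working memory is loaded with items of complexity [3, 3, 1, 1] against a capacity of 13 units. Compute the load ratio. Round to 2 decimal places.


Total complexity = 3 + 3 + 1 + 1 = 8
Load = total / capacity = 8 / 13
= 0.62


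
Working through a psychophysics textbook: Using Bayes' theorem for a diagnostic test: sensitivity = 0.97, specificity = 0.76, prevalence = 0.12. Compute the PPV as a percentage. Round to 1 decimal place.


PPV = (sens * prev) / (sens * prev + (1-spec) * (1-prev))
Numerator = 0.97 * 0.12 = 0.1164
P(positive and no disease) = (1 - spec) * (1 - prev) = (1 - 0.76) * (1 - 0.12) = 0.2112
Denominator = 0.1164 + 0.2112 = 0.3276
PPV = 0.1164 / 0.3276 = 0.355311
As percentage = 35.5


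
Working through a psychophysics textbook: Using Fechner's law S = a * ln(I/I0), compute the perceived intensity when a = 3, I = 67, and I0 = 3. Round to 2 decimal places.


S = 3 * ln(67/3)
I/I0 = 22.333333
ln(22.333333) = 3.1061
S = 3 * 3.1061
= 9.32


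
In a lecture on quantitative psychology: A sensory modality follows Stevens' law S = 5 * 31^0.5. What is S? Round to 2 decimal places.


S = 5 * 31^0.5
31^0.5 = 5.5678
S = 5 * 5.5678
= 27.84


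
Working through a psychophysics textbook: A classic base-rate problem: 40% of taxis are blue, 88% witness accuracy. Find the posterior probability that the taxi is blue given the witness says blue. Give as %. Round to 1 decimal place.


P(blue | says blue) = P(says blue | blue)*P(blue) / [P(says blue | blue)*P(blue) + P(says blue | not blue)*P(not blue)]
Numerator = 0.88 * 0.4 = 0.352
False identification = 0.12 * 0.6 = 0.072
P = 0.352 / (0.352 + 0.072)
= 0.352 / 0.424
As percentage = 83.0


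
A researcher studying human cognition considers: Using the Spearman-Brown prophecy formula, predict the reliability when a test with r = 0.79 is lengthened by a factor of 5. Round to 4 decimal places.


r_new = n*r / (1 + (n-1)*r)
Numerator = 5 * 0.79 = 3.95
Denominator = 1 + 4 * 0.79 = 4.16
r_new = 3.95 / 4.16
= 0.9495


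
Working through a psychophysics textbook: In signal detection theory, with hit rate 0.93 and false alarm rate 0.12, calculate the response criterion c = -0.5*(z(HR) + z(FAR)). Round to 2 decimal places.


c = -0.5 * (z(HR) + z(FAR))
z(0.93) = 1.4758
z(0.12) = -1.175
c = -0.5 * (1.4758 + -1.175)
= -0.5 * 0.3008
= -0.15


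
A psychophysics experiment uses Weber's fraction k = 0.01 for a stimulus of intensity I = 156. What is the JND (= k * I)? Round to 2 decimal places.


JND = k * I
JND = 0.01 * 156
= 1.56


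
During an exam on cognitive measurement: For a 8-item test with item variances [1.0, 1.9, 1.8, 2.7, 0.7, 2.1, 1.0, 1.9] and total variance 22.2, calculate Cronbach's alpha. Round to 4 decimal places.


alpha = (k/(k-1)) * (1 - sum(s_i^2)/s_total^2)
sum(item variances) = 13.1
k/(k-1) = 8/7 = 1.142857
1 - 13.1/22.2 = 1 - 0.59009 = 0.40991
alpha = 1.142857 * 0.40991
= 0.4685


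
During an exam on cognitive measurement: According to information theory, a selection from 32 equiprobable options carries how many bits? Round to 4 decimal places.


H = log2(n)
H = log2(32)
= 5.0000


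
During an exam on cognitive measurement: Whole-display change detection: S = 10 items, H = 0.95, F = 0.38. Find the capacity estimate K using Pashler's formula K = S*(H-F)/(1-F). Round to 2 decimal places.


K = S * (H - F) / (1 - F)
H - F = 0.57
1 - F = 0.62
K = 10 * 0.57 / 0.62
= 9.19


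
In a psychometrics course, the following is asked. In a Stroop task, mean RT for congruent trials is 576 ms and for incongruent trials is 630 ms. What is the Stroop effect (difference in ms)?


Stroop effect = RT(incongruent) - RT(congruent)
= 630 - 576
= 54 ms


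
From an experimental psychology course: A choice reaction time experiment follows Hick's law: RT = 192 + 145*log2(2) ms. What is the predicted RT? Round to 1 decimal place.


RT = 192 + 145 * log2(2)
log2(2) = 1.0
RT = 192 + 145 * 1.0
= 192 + 145.0
= 337.0 ms


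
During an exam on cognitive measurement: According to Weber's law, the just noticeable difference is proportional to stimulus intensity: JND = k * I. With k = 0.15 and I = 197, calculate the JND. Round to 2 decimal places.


JND = k * I
JND = 0.15 * 197
= 29.55


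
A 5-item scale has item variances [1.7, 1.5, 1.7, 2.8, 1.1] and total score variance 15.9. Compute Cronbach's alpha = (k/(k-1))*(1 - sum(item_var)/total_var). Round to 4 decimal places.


alpha = (k/(k-1)) * (1 - sum(s_i^2)/s_total^2)
sum(item variances) = 8.8
k/(k-1) = 5/4 = 1.25
1 - 8.8/15.9 = 1 - 0.553459 = 0.446541
alpha = 1.25 * 0.446541
= 0.5582


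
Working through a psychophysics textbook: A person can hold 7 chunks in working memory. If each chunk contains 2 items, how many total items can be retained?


Total items = chunks * items_per_chunk
= 7 * 2
= 14


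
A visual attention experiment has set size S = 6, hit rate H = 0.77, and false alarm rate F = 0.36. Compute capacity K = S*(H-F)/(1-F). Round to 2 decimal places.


K = S * (H - F) / (1 - F)
H - F = 0.41
1 - F = 0.64
K = 6 * 0.41 / 0.64
= 3.84


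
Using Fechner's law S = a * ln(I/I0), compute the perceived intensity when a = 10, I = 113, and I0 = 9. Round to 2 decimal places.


S = 10 * ln(113/9)
I/I0 = 12.555556
ln(12.555556) = 2.5302
S = 10 * 2.5302
= 25.30


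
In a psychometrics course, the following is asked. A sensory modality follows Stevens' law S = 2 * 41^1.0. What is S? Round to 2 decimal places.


S = 2 * 41^1.0
41^1.0 = 41.0
S = 2 * 41.0
= 82.00


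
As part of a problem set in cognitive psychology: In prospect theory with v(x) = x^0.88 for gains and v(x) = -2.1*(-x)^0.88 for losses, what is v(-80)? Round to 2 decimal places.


Since x = -80 < 0, use v(x) = -lambda*(-x)^alpha
(-x) = 80
80^0.88 = 47.2845
v(-80) = -2.1 * 47.2845
= -99.30


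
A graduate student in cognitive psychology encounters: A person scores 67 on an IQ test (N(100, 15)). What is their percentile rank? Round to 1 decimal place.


z = (IQ - mean) / SD
z = (67 - 100) / 15 = -2.2
Percentile = Phi(-2.2) * 100
Phi(-2.2) = 0.013903
= 1.4


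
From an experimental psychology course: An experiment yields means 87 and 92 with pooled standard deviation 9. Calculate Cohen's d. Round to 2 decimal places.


Cohen's d = (M1 - M2) / S_pooled
= (87 - 92) / 9
= -5 / 9
= -0.56


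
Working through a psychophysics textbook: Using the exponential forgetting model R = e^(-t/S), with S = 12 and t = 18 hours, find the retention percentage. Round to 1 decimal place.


R = e^(-t/S)
-t/S = -18/12 = -1.5
R = e^(-1.5) = 0.22313
Percentage = 0.22313 * 100
= 22.3


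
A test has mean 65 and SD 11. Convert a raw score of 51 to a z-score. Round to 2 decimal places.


z = (X - mu) / sigma
= (51 - 65) / 11
= -14 / 11
= -1.27


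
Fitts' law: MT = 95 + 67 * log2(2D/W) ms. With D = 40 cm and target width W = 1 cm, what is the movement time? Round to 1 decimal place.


MT = 95 + 67 * log2(2*40/1)
2D/W = 80.0
log2(80.0) = 6.3219
MT = 95 + 67 * 6.3219
= 518.6 ms


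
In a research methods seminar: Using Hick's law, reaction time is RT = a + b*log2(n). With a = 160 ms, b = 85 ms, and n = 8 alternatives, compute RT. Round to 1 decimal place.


RT = 160 + 85 * log2(8)
log2(8) = 3.0
RT = 160 + 85 * 3.0
= 160 + 255.0
= 415.0 ms


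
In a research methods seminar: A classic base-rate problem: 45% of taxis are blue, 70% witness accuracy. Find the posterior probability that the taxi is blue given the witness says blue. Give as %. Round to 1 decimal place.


P(blue | says blue) = P(says blue | blue)*P(blue) / [P(says blue | blue)*P(blue) + P(says blue | not blue)*P(not blue)]
Numerator = 0.7 * 0.45 = 0.315
False identification = 0.3 * 0.55 = 0.165
P = 0.315 / (0.315 + 0.165)
= 0.315 / 0.48
As percentage = 65.6


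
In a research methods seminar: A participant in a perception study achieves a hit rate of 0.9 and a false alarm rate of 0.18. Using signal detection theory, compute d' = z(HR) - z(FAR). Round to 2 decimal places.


d' = z(HR) - z(FAR)
z(0.9) = 1.2816
z(0.18) = -0.9154
d' = 1.2816 - -0.9154
= 2.20


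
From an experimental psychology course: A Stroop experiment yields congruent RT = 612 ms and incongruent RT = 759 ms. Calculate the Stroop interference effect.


Stroop effect = RT(incongruent) - RT(congruent)
= 759 - 612
= 147 ms


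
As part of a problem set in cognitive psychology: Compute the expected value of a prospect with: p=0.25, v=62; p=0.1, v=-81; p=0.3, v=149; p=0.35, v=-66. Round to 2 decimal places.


EU = sum(p_i * v_i)
0.25 * 62 = 15.5
0.1 * -81 = -8.1
0.3 * 149 = 44.7
0.35 * -66 = -23.1
EU = 15.5 + -8.1 + 44.7 + -23.1
= 29.00


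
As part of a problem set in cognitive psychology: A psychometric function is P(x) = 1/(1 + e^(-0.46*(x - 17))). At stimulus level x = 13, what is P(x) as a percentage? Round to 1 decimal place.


P(x) = 1/(1 + e^(-0.46*(13 - 17)))
Exponent = -0.46 * -4 = 1.84
e^(1.84) = 6.296538
P = 1/(1 + 6.296538) = 0.137051
Percentage = 13.7


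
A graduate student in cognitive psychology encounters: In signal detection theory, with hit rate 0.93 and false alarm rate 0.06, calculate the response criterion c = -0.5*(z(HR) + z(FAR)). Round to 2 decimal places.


c = -0.5 * (z(HR) + z(FAR))
z(0.93) = 1.4758
z(0.06) = -1.5548
c = -0.5 * (1.4758 + -1.5548)
= -0.5 * -0.079
= 0.04


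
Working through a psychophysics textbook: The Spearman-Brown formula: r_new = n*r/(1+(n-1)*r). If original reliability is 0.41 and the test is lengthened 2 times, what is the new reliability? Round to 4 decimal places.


r_new = n*r / (1 + (n-1)*r)
Numerator = 2 * 0.41 = 0.82
Denominator = 1 + 1 * 0.41 = 1.41
r_new = 0.82 / 1.41
= 0.5816


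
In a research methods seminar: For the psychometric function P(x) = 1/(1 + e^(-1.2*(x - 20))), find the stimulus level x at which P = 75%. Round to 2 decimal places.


At P = 0.75: 0.75 = 1/(1 + e^(-k*(x-x0)))
Solving: e^(-k*(x-x0)) = 1/3
x = x0 + ln(3)/k
ln(3) = 1.0986
x = 20 + 1.0986/1.2
= 20 + 0.9155
= 20.92


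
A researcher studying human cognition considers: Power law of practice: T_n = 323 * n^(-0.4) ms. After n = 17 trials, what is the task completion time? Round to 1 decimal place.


T_n = 323 * 17^(-0.4)
17^(-0.4) = 0.321974
T_n = 323 * 0.321974
= 104.0 ms


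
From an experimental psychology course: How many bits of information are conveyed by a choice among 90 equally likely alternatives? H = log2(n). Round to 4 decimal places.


H = log2(n)
H = log2(90)
= 6.4919


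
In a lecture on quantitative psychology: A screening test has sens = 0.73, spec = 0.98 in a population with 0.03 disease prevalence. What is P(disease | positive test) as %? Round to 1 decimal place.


PPV = (sens * prev) / (sens * prev + (1-spec) * (1-prev))
Numerator = 0.73 * 0.03 = 0.0219
P(positive and no disease) = (1 - spec) * (1 - prev) = (1 - 0.98) * (1 - 0.03) = 0.0194
Denominator = 0.0219 + 0.0194 = 0.0413
PPV = 0.0219 / 0.0413 = 0.530266
As percentage = 53.0


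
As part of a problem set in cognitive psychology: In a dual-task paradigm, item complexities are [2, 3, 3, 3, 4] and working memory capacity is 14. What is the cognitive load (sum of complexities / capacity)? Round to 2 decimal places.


Total complexity = 2 + 3 + 3 + 3 + 4 = 15
Load = total / capacity = 15 / 14
= 1.07


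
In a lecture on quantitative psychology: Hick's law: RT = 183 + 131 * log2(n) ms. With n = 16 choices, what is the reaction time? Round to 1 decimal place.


RT = 183 + 131 * log2(16)
log2(16) = 4.0
RT = 183 + 131 * 4.0
= 183 + 524.0
= 707.0 ms


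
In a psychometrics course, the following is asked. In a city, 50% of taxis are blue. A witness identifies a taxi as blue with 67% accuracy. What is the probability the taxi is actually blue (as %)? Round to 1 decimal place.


P(blue | says blue) = P(says blue | blue)*P(blue) / [P(says blue | blue)*P(blue) + P(says blue | not blue)*P(not blue)]
Numerator = 0.67 * 0.5 = 0.335
False identification = 0.33 * 0.5 = 0.165
P = 0.335 / (0.335 + 0.165)
= 0.335 / 0.5
As percentage = 67.0


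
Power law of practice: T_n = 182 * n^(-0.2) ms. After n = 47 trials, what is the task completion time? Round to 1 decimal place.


T_n = 182 * 47^(-0.2)
47^(-0.2) = 0.462999
T_n = 182 * 0.462999
= 84.3 ms


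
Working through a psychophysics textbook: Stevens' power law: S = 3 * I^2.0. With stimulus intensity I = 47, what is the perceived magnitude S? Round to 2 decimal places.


S = 3 * 47^2.0
47^2.0 = 2209.0
S = 3 * 2209.0
= 6627.00


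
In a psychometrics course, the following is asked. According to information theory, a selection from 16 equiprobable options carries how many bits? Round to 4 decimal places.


H = log2(n)
H = log2(16)
= 4.0000


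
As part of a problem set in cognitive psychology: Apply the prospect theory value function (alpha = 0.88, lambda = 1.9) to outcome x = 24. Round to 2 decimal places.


Since x = 24 >= 0, use v(x) = x^0.88
24^0.88 = 16.3903
v(24) = 16.39


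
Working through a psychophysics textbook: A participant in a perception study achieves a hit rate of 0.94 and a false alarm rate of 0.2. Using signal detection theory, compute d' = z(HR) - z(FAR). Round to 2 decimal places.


d' = z(HR) - z(FAR)
z(0.94) = 1.5548
z(0.2) = -0.8416
d' = 1.5548 - -0.8416
= 2.40


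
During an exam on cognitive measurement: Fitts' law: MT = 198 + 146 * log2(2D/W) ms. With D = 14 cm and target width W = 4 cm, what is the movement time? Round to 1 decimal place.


MT = 198 + 146 * log2(2*14/4)
2D/W = 7.0
log2(7.0) = 2.8074
MT = 198 + 146 * 2.8074
= 607.9 ms


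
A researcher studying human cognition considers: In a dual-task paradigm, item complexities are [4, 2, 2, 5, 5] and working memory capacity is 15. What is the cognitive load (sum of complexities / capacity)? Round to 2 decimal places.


Total complexity = 4 + 2 + 2 + 5 + 5 = 18
Load = total / capacity = 18 / 15
= 1.20


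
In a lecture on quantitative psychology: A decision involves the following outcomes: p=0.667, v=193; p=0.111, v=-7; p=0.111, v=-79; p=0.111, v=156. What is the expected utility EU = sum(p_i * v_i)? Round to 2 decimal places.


EU = sum(p_i * v_i)
0.667 * 193 = 128.731
0.111 * -7 = -0.777
0.111 * -79 = -8.769
0.111 * 156 = 17.316
EU = 128.731 + -0.777 + -8.769 + 17.316
= 136.50


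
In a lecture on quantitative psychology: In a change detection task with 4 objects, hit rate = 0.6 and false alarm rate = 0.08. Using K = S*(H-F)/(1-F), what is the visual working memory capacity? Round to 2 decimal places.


K = S * (H - F) / (1 - F)
H - F = 0.52
1 - F = 0.92
K = 4 * 0.52 / 0.92
= 2.26


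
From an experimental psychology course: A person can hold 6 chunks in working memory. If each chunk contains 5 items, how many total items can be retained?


Total items = chunks * items_per_chunk
= 6 * 5
= 30


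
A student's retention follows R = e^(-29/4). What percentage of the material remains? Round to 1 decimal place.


R = e^(-t/S)
-t/S = -29/4 = -7.25
R = e^(-7.25) = 0.00071
Percentage = 0.00071 * 100
= 0.1


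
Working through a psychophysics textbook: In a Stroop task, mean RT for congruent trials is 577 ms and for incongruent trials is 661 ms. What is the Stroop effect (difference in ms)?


Stroop effect = RT(incongruent) - RT(congruent)
= 661 - 577
= 84 ms


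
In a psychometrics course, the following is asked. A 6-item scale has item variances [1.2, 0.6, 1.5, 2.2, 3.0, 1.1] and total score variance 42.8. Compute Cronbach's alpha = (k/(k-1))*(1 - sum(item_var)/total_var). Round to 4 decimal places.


alpha = (k/(k-1)) * (1 - sum(s_i^2)/s_total^2)
sum(item variances) = 9.6
k/(k-1) = 6/5 = 1.2
1 - 9.6/42.8 = 1 - 0.224299 = 0.775701
alpha = 1.2 * 0.775701
= 0.9308


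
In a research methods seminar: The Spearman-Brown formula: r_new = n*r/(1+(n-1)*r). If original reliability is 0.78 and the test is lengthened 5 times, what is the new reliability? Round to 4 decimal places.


r_new = n*r / (1 + (n-1)*r)
Numerator = 5 * 0.78 = 3.9
Denominator = 1 + 4 * 0.78 = 4.12
r_new = 3.9 / 4.12
= 0.9466


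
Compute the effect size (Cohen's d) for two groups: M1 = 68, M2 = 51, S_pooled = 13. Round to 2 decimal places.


Cohen's d = (M1 - M2) / S_pooled
= (68 - 51) / 13
= 17 / 13
= 1.31


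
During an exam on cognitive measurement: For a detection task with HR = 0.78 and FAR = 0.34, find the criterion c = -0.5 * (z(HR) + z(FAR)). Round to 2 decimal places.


c = -0.5 * (z(HR) + z(FAR))
z(0.78) = 0.7722
z(0.34) = -0.4125
c = -0.5 * (0.7722 + -0.4125)
= -0.5 * 0.3597
= -0.18


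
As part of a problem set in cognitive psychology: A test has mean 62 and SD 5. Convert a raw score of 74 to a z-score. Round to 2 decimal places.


z = (X - mu) / sigma
= (74 - 62) / 5
= 12 / 5
= 2.40


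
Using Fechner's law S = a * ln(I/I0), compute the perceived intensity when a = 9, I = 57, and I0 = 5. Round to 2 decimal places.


S = 9 * ln(57/5)
I/I0 = 11.4
ln(11.4) = 2.4336
S = 9 * 2.4336
= 21.90


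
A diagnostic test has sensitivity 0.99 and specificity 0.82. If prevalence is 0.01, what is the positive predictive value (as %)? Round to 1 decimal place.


PPV = (sens * prev) / (sens * prev + (1-spec) * (1-prev))
Numerator = 0.99 * 0.01 = 0.0099
P(positive and no disease) = (1 - spec) * (1 - prev) = (1 - 0.82) * (1 - 0.01) = 0.1782
Denominator = 0.0099 + 0.1782 = 0.1881
PPV = 0.0099 / 0.1881 = 0.052632
As percentage = 5.3


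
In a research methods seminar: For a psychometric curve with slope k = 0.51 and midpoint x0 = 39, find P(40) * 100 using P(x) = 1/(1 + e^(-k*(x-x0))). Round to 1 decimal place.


P(x) = 1/(1 + e^(-0.51*(40 - 39)))
Exponent = -0.51 * 1 = -0.51
e^(-0.51) = 0.600496
P = 1/(1 + 0.600496) = 0.624806
Percentage = 62.5


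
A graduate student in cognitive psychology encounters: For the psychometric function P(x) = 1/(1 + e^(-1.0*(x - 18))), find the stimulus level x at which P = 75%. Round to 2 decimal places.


At P = 0.75: 0.75 = 1/(1 + e^(-k*(x-x0)))
Solving: e^(-k*(x-x0)) = 1/3
x = x0 + ln(3)/k
ln(3) = 1.0986
x = 18 + 1.0986/1.0
= 18 + 1.0986
= 19.10


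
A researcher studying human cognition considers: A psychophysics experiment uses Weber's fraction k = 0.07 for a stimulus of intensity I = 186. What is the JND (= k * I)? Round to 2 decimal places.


JND = k * I
JND = 0.07 * 186
= 13.02


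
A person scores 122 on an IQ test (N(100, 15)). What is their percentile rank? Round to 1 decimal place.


z = (IQ - mean) / SD
z = (122 - 100) / 15 = 1.4667
Percentile = Phi(1.4667) * 100
Phi(1.4667) = 0.928771
= 92.9


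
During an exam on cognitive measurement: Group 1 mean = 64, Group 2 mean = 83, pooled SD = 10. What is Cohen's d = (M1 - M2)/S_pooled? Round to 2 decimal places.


Cohen's d = (M1 - M2) / S_pooled
= (64 - 83) / 10
= -19 / 10
= -1.90


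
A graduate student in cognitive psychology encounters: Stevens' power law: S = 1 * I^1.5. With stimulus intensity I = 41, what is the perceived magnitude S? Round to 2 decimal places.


S = 1 * 41^1.5
41^1.5 = 262.5281
S = 1 * 262.5281
= 262.53


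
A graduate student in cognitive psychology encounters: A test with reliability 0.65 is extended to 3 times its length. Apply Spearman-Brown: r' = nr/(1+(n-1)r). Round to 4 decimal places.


r_new = n*r / (1 + (n-1)*r)
Numerator = 3 * 0.65 = 1.95
Denominator = 1 + 2 * 0.65 = 2.3
r_new = 1.95 / 2.3
= 0.8478


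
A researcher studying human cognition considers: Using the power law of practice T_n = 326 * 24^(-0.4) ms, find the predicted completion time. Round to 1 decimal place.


T_n = 326 * 24^(-0.4)
24^(-0.4) = 0.280489
T_n = 326 * 0.280489
= 91.4 ms


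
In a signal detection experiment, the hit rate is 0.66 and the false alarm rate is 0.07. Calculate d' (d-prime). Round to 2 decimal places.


d' = z(HR) - z(FAR)
z(0.66) = 0.4125
z(0.07) = -1.4758
d' = 0.4125 - -1.4758
= 1.89


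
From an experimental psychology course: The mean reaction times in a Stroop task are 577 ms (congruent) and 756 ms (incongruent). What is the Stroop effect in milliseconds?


Stroop effect = RT(incongruent) - RT(congruent)
= 756 - 577
= 179 ms


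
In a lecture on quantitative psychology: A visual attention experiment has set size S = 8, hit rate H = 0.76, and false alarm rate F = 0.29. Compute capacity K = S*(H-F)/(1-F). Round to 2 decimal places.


K = S * (H - F) / (1 - F)
H - F = 0.47
1 - F = 0.71
K = 8 * 0.47 / 0.71
= 5.30


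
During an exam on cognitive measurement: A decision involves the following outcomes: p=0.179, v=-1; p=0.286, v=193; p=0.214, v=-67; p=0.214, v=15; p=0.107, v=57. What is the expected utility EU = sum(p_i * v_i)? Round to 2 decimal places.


EU = sum(p_i * v_i)
0.179 * -1 = -0.179
0.286 * 193 = 55.198
0.214 * -67 = -14.338
0.214 * 15 = 3.21
0.107 * 57 = 6.099
EU = -0.179 + 55.198 + -14.338 + 3.21 + 6.099
= 49.99


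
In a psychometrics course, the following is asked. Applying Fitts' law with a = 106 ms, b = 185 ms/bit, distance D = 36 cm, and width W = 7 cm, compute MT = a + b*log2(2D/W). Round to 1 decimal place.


MT = 106 + 185 * log2(2*36/7)
2D/W = 10.285714
log2(10.285714) = 3.3626
MT = 106 + 185 * 3.3626
= 728.1 ms


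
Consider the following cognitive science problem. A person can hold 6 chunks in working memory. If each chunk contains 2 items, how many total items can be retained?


Total items = chunks * items_per_chunk
= 6 * 2
= 12


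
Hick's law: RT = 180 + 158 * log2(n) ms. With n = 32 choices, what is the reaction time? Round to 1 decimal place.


RT = 180 + 158 * log2(32)
log2(32) = 5.0
RT = 180 + 158 * 5.0
= 180 + 790.0
= 970.0 ms


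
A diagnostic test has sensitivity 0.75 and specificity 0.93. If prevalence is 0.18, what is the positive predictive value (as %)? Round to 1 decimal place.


PPV = (sens * prev) / (sens * prev + (1-spec) * (1-prev))
Numerator = 0.75 * 0.18 = 0.135
P(positive and no disease) = (1 - spec) * (1 - prev) = (1 - 0.93) * (1 - 0.18) = 0.0574
Denominator = 0.135 + 0.0574 = 0.1924
PPV = 0.135 / 0.1924 = 0.701663
As percentage = 70.2


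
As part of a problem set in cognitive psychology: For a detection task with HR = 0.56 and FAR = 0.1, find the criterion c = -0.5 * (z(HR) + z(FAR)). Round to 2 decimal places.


c = -0.5 * (z(HR) + z(FAR))
z(0.56) = 0.151
z(0.1) = -1.2816
c = -0.5 * (0.151 + -1.2816)
= -0.5 * -1.1306
= 0.57


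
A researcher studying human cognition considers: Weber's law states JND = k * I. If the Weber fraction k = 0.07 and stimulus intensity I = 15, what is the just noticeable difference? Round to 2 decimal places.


JND = k * I
JND = 0.07 * 15
= 1.05


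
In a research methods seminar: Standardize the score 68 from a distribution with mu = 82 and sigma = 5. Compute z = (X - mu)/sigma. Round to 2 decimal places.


z = (X - mu) / sigma
= (68 - 82) / 5
= -14 / 5
= -2.80


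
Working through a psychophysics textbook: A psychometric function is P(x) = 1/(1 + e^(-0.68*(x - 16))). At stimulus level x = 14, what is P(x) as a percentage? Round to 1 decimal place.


P(x) = 1/(1 + e^(-0.68*(14 - 16)))
Exponent = -0.68 * -2 = 1.36
e^(1.36) = 3.896193
P = 1/(1 + 3.896193) = 0.20424
Percentage = 20.4


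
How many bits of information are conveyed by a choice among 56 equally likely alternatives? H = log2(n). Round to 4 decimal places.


H = log2(n)
H = log2(56)
= 5.8074


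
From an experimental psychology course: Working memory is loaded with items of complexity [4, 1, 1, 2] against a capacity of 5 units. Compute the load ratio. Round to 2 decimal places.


Total complexity = 4 + 1 + 1 + 2 = 8
Load = total / capacity = 8 / 5
= 1.60


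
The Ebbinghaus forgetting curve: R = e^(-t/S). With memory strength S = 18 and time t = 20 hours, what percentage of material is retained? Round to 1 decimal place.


R = e^(-t/S)
-t/S = -20/18 = -1.111111
R = e^(-1.111111) = 0.329193
Percentage = 0.329193 * 100
= 32.9


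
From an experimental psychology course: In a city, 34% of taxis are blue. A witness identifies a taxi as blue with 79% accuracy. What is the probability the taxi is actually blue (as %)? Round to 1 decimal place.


P(blue | says blue) = P(says blue | blue)*P(blue) / [P(says blue | blue)*P(blue) + P(says blue | not blue)*P(not blue)]
Numerator = 0.79 * 0.34 = 0.2686
False identification = 0.21 * 0.66 = 0.1386
P = 0.2686 / (0.2686 + 0.1386)
= 0.2686 / 0.4072
As percentage = 66.0


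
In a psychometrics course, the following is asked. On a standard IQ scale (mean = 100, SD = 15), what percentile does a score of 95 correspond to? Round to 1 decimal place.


z = (IQ - mean) / SD
z = (95 - 100) / 15 = -0.3333
Percentile = Phi(-0.3333) * 100
Phi(-0.3333) = 0.369454
= 36.9


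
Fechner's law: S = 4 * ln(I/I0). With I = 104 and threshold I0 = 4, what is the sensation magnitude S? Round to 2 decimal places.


S = 4 * ln(104/4)
I/I0 = 26.0
ln(26.0) = 3.2581
S = 4 * 3.2581
= 13.03


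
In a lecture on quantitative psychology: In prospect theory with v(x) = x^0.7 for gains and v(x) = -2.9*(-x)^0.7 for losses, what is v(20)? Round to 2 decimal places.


Since x = 20 >= 0, use v(x) = x^0.7
20^0.7 = 8.1418
v(20) = 8.14


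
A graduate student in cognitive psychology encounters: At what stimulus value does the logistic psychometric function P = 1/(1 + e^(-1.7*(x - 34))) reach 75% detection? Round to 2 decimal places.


At P = 0.75: 0.75 = 1/(1 + e^(-k*(x-x0)))
Solving: e^(-k*(x-x0)) = 1/3
x = x0 + ln(3)/k
ln(3) = 1.0986
x = 34 + 1.0986/1.7
= 34 + 0.6462
= 34.65


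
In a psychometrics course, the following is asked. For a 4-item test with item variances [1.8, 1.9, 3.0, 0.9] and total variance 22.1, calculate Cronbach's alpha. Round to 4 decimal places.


alpha = (k/(k-1)) * (1 - sum(s_i^2)/s_total^2)
sum(item variances) = 7.6
k/(k-1) = 4/3 = 1.333333
1 - 7.6/22.1 = 1 - 0.343891 = 0.656109
alpha = 1.333333 * 0.656109
= 0.8748


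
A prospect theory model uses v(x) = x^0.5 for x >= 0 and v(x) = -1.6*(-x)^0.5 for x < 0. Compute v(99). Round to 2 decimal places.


Since x = 99 >= 0, use v(x) = x^0.5
99^0.5 = 9.9499
v(99) = 9.95


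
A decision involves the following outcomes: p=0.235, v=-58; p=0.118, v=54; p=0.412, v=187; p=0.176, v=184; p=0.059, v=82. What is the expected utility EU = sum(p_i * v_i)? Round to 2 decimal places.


EU = sum(p_i * v_i)
0.235 * -58 = -13.63
0.118 * 54 = 6.372
0.412 * 187 = 77.044
0.176 * 184 = 32.384
0.059 * 82 = 4.838
EU = -13.63 + 6.372 + 77.044 + 32.384 + 4.838
= 107.01


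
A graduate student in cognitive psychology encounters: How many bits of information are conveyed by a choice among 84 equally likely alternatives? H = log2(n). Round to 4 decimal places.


H = log2(n)
H = log2(84)
= 6.3923


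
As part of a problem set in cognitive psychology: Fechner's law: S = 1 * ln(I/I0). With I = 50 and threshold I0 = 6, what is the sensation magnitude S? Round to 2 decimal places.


S = 1 * ln(50/6)
I/I0 = 8.333333
ln(8.333333) = 2.1203
S = 1 * 2.1203
= 2.12


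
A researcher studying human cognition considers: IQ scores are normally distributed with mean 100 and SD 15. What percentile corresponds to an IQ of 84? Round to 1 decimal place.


z = (IQ - mean) / SD
z = (84 - 100) / 15 = -1.0667
Percentile = Phi(-1.0667) * 100
Phi(-1.0667) = 0.143054
= 14.3


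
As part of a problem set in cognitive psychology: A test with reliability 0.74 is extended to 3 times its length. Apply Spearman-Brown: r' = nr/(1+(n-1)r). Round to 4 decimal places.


r_new = n*r / (1 + (n-1)*r)
Numerator = 3 * 0.74 = 2.22
Denominator = 1 + 2 * 0.74 = 2.48
r_new = 2.22 / 2.48
= 0.8952


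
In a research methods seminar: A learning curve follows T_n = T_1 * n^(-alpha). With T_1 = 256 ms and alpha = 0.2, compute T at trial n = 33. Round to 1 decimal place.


T_n = 256 * 33^(-0.2)
33^(-0.2) = 0.496932
T_n = 256 * 0.496932
= 127.2 ms


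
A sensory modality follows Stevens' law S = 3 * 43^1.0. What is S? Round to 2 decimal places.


S = 3 * 43^1.0
43^1.0 = 43.0
S = 3 * 43.0
= 129.00


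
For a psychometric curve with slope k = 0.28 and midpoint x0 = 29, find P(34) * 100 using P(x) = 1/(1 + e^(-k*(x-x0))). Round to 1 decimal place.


P(x) = 1/(1 + e^(-0.28*(34 - 29)))
Exponent = -0.28 * 5 = -1.4
e^(-1.4) = 0.246597
P = 1/(1 + 0.246597) = 0.802184
Percentage = 80.2


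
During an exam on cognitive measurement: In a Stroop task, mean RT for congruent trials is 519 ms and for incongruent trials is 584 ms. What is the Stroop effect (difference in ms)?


Stroop effect = RT(incongruent) - RT(congruent)
= 584 - 519
= 65 ms


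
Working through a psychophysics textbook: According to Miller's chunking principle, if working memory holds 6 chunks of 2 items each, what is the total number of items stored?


Total items = chunks * items_per_chunk
= 6 * 2
= 12


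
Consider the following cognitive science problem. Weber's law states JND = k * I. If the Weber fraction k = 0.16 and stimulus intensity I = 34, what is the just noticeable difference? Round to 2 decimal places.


JND = k * I
JND = 0.16 * 34
= 5.44


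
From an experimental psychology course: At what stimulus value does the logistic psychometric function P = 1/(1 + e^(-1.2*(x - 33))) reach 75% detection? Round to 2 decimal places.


At P = 0.75: 0.75 = 1/(1 + e^(-k*(x-x0)))
Solving: e^(-k*(x-x0)) = 1/3
x = x0 + ln(3)/k
ln(3) = 1.0986
x = 33 + 1.0986/1.2
= 33 + 0.9155
= 33.92
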